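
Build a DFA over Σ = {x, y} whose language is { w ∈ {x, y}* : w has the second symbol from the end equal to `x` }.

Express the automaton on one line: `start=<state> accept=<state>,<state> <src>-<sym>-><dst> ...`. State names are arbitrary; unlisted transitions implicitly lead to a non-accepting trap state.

A DFA must remember the last 2 symbols (since which symbol is second-to-last isn't known until the input ends). Use one state per possible window of the last ≤2 symbols; accept from those whose window starts with `x`.
A 7-state machine:
       x  y 
>  A   B  C 
   B   D  E 
   C   F  G 
 * D   D  E 
 * E   F  G 
   F   D  E 
   G   F  G 
(> = start, * = accepting)

start=A accept=D,E A-x->B A-y->C B-x->D B-y->E C-x->F C-y->G D-x->D D-y->E E-x->F E-y->G F-x->D F-y->E G-x->F G-y->G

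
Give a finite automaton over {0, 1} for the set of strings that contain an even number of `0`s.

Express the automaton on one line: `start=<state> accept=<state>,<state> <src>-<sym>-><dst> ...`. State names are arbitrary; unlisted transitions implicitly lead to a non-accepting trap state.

The only thing that matters is how many `0`s have appeared, reduced mod 2. Use one state per residue: A for 0, …, B for 1. Reading `0` moves to the next residue; anything else stays put. A is accepting.
       0  1 
>* A   B  A 
   B   A  B 
(> = start, * = accepting)

start=A accept=A A-0->B A-1->A B-0->A B-1->B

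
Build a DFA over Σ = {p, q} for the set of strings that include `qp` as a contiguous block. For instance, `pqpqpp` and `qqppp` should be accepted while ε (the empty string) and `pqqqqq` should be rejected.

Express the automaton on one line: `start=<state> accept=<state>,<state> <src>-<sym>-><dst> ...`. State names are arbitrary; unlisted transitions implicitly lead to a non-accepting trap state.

States S0..S1 record the length of the longest prefix of `qp` that matches the current input suffix. Reaching S2 means `qp` has been seen, and we stay there forever. Accept from S2.
A 3-state machine:
        p   q  
>  S0   S0  S1 
   S1   S2  S1 
 * S2   S2  S2 
(> = start, * = accepting)

start=S0 accept=S2 S0-p->S0 S0-q->S1 S1-p->S2 S1-q->S1 S2-p->S2 S2-q->S2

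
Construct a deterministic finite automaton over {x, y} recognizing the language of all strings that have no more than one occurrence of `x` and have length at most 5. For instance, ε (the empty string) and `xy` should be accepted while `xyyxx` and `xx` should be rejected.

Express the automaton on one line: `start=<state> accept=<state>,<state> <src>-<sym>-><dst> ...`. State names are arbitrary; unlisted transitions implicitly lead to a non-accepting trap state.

start=q0 accept=q0,q1,q2,q4,q5,q6,q7,q8,q9,q10 q0-x->q1 q0-y->q2 q1-x->q3 q1-y->q4 q2-x->q4 q2-y->q5 q3-x->q3 q3-y->q3 q4-x->q3 q4-y->q6 q5-x->q6 q5-y->q7 q6-x->q3 q6-y->q8 q7-x->q8 q7-y->q9 q8-x->q3 q8-y->q10 q9-x->q10 q9-y->q10 q10-x->q3 q10-y->q3

Handle the two conditions separately and then intersect. One (3 states) tracks the count of `x`s, saturating at 2; the other (7 states) tracks the input length, saturating at 6. Each combined state is a pair, one component from each; accept when both components accept. After merging equivalent states the machine shrinks.
11 states suffice.
          x    y  
>* q0     q1   q2 
 * q1     q3   q4 
 * q2     q4   q5 
   q3     q3   q3 
 * q4     q3   q6 
 * q5     q6   q7 
 * q6     q3   q8 
 * q7     q8   q9 
 * q8     q3  q10 
 * q9    q10  q10 
 * q10    q3   q3 
(> = start, * = accepting)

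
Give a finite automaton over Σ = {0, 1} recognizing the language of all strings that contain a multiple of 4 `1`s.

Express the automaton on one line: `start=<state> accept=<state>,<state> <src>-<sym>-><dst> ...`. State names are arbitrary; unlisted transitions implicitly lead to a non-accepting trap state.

start=S0 accept=S0 S0-0->S0 S0-1->S1 S1-0->S1 S1-1->S2 S2-0->S2 S2-1->S3 S3-0->S3 S3-1->S0

Keep the running count of `1`s modulo 4: each `1` advances along the cycle S0 → S1 → S2 → S3 → S0 while other symbols loop. Accept at S0.
        0   1  
>* S0   S0  S1 
   S1   S1  S2 
   S2   S2  S3 
   S3   S3  S0 
(> = start, * = accepting)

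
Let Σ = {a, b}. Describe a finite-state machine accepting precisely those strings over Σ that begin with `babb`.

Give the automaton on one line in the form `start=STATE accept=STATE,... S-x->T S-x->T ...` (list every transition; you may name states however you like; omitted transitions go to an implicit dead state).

Walk along `babb` while the input agrees: from s0 take `b` to s1, and so on. Any deviation drops to the rejecting sink s5. Once s4 is reached the prefix is confirmed and every continuation is accepted.
6 states suffice.
        a   b  
>  s0   s5  s1 
   s1   s2  s5 
   s2   s5  s3 
   s3   s5  s4 
 * s4   s4  s4 
   s5   s5  s5 
(> = start, * = accepting)

start=s0 accept=s4 s0-a->s5 s0-b->s1 s1-a->s2 s1-b->s5 s2-a->s5 s2-b->s3 s3-a->s5 s3-b->s4 s4-a->s4 s4-b->s4 s5-a->s5 s5-b->s5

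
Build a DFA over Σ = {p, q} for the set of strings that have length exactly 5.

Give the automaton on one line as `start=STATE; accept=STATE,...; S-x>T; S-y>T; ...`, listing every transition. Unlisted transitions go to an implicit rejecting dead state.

start=s0; accept=s5; s0-p>s1; s0-q>s1; s1-p>s2; s1-q>s2; s2-p>s3; s2-q>s3; s3-p>s4; s3-q>s4; s4-p>s5; s4-q>s5; s5-p>s6; s5-q>s6; s6-p>s6; s6-q>s6

Count input length up to 6: every symbol moves from s0 toward s6, which means 'more than 5' and absorbs. Accept from {s5}.
A 7-state machine:
        p   q  
>  s0   s1  s1 
   s1   s2  s2 
   s2   s3  s3 
   s3   s4  s4 
   s4   s5  s5 
 * s5   s6  s6 
   s6   s6  s6 
(> = start, * = accepting)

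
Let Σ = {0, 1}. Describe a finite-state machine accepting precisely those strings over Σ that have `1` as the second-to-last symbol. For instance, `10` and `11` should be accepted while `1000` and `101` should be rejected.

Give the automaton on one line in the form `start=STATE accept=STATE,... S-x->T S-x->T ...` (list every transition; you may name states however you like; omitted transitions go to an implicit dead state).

Because acceptance depends on a position counted from the end, the machine has to buffer the most recent 2 symbols. Make each state the string of the last up-to-2 symbols read; on input `x` shift the window left and append `x`. Accept when the buffered window has length 2 and begins with `1`.
A 7-state machine:
        0   1  
>  q0   q1  q2 
   q1   q3  q4 
   q2   q5  q6 
   q3   q3  q4 
   q4   q5  q6 
 * q5   q3  q4 
 * q6   q5  q6 
(> = start, * = accepting)

start=q0 accept=q5,q6 q0-0->q1 q0-1->q2 q1-0->q3 q1-1->q4 q2-0->q5 q2-1->q6 q3-0->q3 q3-1->q4 q4-0->q5 q4-1->q6 q5-0->q3 q5-1->q4 q6-0->q5 q6-1->q6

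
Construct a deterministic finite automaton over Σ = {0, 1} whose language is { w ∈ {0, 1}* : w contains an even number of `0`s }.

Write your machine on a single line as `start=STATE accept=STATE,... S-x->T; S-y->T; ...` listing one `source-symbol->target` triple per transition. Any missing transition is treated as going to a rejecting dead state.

start=q0; accept=q0; q0-0->q1; q0-1->q0; q1-0->q0; q1-1->q1

The only thing that matters is how many `0`s have appeared, reduced mod 2. Use one state per residue: q0 for 0, …, q1 for 1. Reading `0` moves to the next residue; anything else stays put. q0 is accepting.
        0   1  
>* q0   q1  q0 
   q1   q0  q1 
(> = start, * = accepting)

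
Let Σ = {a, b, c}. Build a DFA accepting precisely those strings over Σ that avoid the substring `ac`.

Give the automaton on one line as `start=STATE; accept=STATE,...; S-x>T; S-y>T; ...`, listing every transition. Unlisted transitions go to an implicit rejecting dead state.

start=S0; accept=S0,S1; S0-a>S1; S0-b>S0; S0-c>S0; S1-a>S1; S1-b>S0; S1-c>S2; S2-a>S2; S2-b>S2; S2-c>S2

Track partial matches of the forbidden pattern `ac`. State S2 is a dead state reached once `ac` has occurred; every other state accepts. S0 means no part of `ac` is currently matched.
With 3 states:
        a   b   c  
>* S0   S1  S0  S0 
 * S1   S1  S0  S2 
   S2   S2  S2  S2 
(> = start, * = accepting)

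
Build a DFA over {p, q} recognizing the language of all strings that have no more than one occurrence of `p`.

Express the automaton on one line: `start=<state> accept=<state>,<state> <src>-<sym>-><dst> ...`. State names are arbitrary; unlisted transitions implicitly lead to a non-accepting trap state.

Only the number of `p`s matters, and only up to 2. Make a chain A → B → C advanced by each `p` (with C absorbing); every other symbol self-loops. The accepting set is {A, B}.
A 3-state machine:
       p  q 
>* A   B  A 
 * B   C  B 
   C   C  C 
(> = start, * = accepting)

start=A accept=A,B A-p->B A-q->A B-p->C B-q->B C-p->C C-q->C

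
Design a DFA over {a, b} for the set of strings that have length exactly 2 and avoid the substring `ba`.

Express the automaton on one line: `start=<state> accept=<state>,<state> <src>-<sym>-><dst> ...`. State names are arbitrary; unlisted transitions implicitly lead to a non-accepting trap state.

Run two small machines in parallel and take their product. The first has 4 states tracking the input length, saturating at 3; the second has 3 states tracking partial matches of the forbidden pattern `ba`. A product state is a pair (one from each), accepting exactly when both do.
        a   b  
>  s0   s1  s2 
   s1   s3  s4 
   s2   s5  s4 
 * s3   s6  s7 
 * s4   s8  s7 
   s5   s8  s8 
   s6   s6  s7 
   s7   s8  s7 
   s8   s8  s8 
(> = start, * = accepting)

start=s0 accept=s3,s4 s0-a->s1 s0-b->s2 s1-a->s3 s1-b->s4 s2-a->s5 s2-b->s4 s3-a->s6 s3-b->s7 s4-a->s8 s4-b->s7 s5-a->s8 s5-b->s8 s6-a->s6 s6-b->s7 s7-a->s8 s7-b->s7 s8-a->s8 s8-b->s8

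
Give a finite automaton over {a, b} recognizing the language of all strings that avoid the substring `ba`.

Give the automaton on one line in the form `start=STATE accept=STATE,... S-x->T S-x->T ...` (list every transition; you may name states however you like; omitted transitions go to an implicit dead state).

start=s0 accept=s0,s1 s0-a->s0 s0-b->s1 s1-a->s2 s1-b->s1 s2-a->s2 s2-b->s2

This is the complement of 'contains `ba`'. Use the same substring-matching states — s0 through s2 holding how much of `ba` has just been matched — but flip the accepting set: everything except the trap s2 accepts.
3 states suffice.
        a   b  
>* s0   s0  s1 
 * s1   s2  s1 
   s2   s2  s2 
(> = start, * = accepting)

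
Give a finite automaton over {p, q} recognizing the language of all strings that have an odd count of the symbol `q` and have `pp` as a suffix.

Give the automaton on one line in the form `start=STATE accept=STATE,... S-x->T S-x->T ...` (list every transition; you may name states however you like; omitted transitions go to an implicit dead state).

start=s0 accept=s5 s0-p->s1 s0-q->s2 s1-p->s3 s1-q->s2 s2-p->s4 s2-q->s0 s3-p->s3 s3-q->s2 s4-p->s5 s4-q->s0 s5-p->s5 s5-q->s0

Build one automaton per condition and run them in lockstep. One (2 states) tracks the count of `q`s modulo 2; the other (3 states) tracks how much of the suffix `pp` has currently been matched. Each combined state is a pair, one component from each; accept when both components accept.
With 6 states:
        p   q  
>  s0   s1  s2 
   s1   s3  s2 
   s2   s4  s0 
   s3   s3  s2 
   s4   s5  s0 
 * s5   s5  s0 
(> = start, * = accepting)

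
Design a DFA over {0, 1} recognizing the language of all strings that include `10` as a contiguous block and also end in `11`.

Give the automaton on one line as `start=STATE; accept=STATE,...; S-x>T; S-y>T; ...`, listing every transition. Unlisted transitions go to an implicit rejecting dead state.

Build one automaton per condition and run them in lockstep. One (3 states) tracks whether and how much of `10` has been seen; the other (3 states) tracks how much of the suffix `11` has currently been matched. Each combined state is a pair, one component from each; accept when both components accept. Minimizing collapses redundant product states.
A 5-state machine:
        0   1  
>  s0   s0  s1 
   s1   s2  s1 
   s2   s2  s3 
   s3   s2  s4 
 * s4   s2  s4 
(> = start, * = accepting)

start=s0; accept=s4; s0-0>s0; s0-1>s1; s1-0>s2; s1-1>s1; s2-0>s2; s2-1>s3; s3-0>s2; s3-1>s4; s4-0>s2; s4-1>s4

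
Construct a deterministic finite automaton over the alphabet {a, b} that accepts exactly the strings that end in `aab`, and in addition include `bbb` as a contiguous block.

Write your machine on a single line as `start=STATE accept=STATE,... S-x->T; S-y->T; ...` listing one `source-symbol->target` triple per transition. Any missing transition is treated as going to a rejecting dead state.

start=s0; accept=s6; s0-a->s0; s0-b->s1; s1-a->s0; s1-b->s2; s2-a->s0; s2-b->s3; s3-a->s4; s3-b->s3; s4-a->s5; s4-b->s3; s5-a->s5; s5-b->s6; s6-a->s4; s6-b->s3

Run two small machines in parallel and take their product. One (4 states) tracks how much of the suffix `aab` has currently been matched; the other (4 states) tracks whether and how much of `bbb` has been seen. Each combined state is a pair, one component from each; accept when both components accept. Equivalent product states are then merged.
        a   b  
>  s0   s0  s1 
   s1   s0  s2 
   s2   s0  s3 
   s3   s4  s3 
   s4   s5  s3 
   s5   s5  s6 
 * s6   s4  s3 
(> = start, * = accepting)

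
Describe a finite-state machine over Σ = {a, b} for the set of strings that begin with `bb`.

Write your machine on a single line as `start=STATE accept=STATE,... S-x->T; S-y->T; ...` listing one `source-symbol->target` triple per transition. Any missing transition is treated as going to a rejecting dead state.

Walk along `bb` while the input agrees: from q0 take `b` to q1, and so on. Any deviation drops to the rejecting sink q3. Once q2 is reached the prefix is confirmed and every continuation is accepted.
A 4-state machine:
        a   b  
>  q0   q3  q1 
   q1   q3  q2 
 * q2   q2  q2 
   q3   q3  q3 
(> = start, * = accepting)

start=q0; accept=q2; q0-a->q3; q0-b->q1; q1-a->q3; q1-b->q2; q2-a->q2; q2-b->q2; q3-a->q3; q3-b->q3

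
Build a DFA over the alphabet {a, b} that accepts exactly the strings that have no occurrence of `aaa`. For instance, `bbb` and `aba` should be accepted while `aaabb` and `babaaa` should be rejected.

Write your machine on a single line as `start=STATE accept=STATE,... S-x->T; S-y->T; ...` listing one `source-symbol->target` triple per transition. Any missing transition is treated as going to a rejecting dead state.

This is the complement of 'contains `aaa`'. Use the same substring-matching states — S0 through S3 holding how much of `aaa` has just been matched — but flip the accepting set: everything except the trap S3 accepts.
4 states suffice.
        a   b  
>* S0   S1  S0 
 * S1   S2  S0 
 * S2   S3  S0 
   S3   S3  S3 
(> = start, * = accepting)

start=S0; accept=S0,S1,S2; S0-a->S1; S0-b->S0; S1-a->S2; S1-b->S0; S2-a->S3; S2-b->S0; S3-a->S3; S3-b->S3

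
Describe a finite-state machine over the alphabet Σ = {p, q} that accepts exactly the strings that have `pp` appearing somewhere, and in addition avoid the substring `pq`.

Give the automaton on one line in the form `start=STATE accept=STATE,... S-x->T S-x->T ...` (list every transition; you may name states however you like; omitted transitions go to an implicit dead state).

start=S0 accept=S2 S0-p->S1 S0-q->S0 S1-p->S2 S1-q->S3 S2-p->S2 S2-q->S4 S3-p->S5 S3-q->S3 S4-p->S4 S4-q->S4 S5-p->S4 S5-q->S3

Run two small machines in parallel and take their product. The first has 3 states tracking whether and how much of `pp` has been seen; the second has 3 states tracking partial matches of the forbidden pattern `pq`. A product state is a pair (one from each), accepting exactly when both do.
6 states suffice.
        p   q  
>  S0   S1  S0 
   S1   S2  S3 
 * S2   S2  S4 
   S3   S5  S3 
   S4   S4  S4 
   S5   S4  S3 
(> = start, * = accepting)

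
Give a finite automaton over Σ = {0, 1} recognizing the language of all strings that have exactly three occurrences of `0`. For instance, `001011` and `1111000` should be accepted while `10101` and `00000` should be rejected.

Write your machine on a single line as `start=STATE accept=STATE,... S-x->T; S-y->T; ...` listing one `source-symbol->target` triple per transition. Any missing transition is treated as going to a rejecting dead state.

start=s0; accept=s3; s0-0->s1; s0-1->s0; s1-0->s2; s1-1->s1; s2-0->s3; s2-1->s2; s3-0->s4; s3-1->s3; s4-0->s4; s4-1->s4

Count `0`s, saturating at 4: states s0 through s3 mean 0 through 3 `0`s seen; s4 means more than 3. Each `0` increments (capped at s4); other symbols loop. Accept from {s3}.
With 5 states:
        0   1  
>  s0   s1  s0 
   s1   s2  s1 
   s2   s3  s2 
 * s3   s4  s3 
   s4   s4  s4 
(> = start, * = accepting)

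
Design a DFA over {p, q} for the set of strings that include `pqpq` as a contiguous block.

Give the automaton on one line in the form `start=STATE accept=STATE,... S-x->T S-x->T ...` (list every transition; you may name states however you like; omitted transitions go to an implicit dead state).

States S0..S3 record the length of the longest prefix of `pqpq` that matches the current input suffix. Reaching S4 means `pqpq` has been seen, and we stay there forever. Accept from S4.
5 states suffice.
        p   q  
>  S0   S1  S0 
   S1   S1  S2 
   S2   S3  S0 
   S3   S1  S4 
 * S4   S4  S4 
(> = start, * = accepting)

start=S0 accept=S4 S0-p->S1 S0-q->S0 S1-p->S1 S1-q->S2 S2-p->S3 S2-q->S0 S3-p->S1 S3-q->S4 S4-p->S4 S4-q->S4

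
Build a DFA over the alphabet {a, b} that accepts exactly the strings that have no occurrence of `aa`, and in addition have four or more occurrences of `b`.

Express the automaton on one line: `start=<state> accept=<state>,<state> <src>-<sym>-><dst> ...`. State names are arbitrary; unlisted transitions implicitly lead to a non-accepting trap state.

start=q0 accept=q11,q13,q14,q16 q0-a->q1 q0-b->q2 q1-a->q3 q1-b->q2 q2-a->q4 q2-b->q5 q3-a->q3 q3-b->q6 q4-a->q6 q4-b->q5 q5-a->q7 q5-b->q8 q6-a->q6 q6-b->q9 q7-a->q9 q7-b->q8 q8-a->q10 q8-b->q11 q9-a->q9 q9-b->q12 q10-a->q12 q10-b->q11 q11-a->q13 q11-b->q14 q12-a->q12 q12-b->q15 q13-a->q15 q13-b->q14 q14-a->q16 q14-b->q14 q15-a->q15 q15-b->q17 q16-a->q17 q16-b->q14 q17-a->q17 q17-b->q17

Handle the two conditions separately and then intersect. The first has 3 states tracking partial matches of the forbidden pattern `aa`; the second has 6 states tracking the count of `b`s, saturating at 5. A product state is a pair (one from each), accepting exactly when both do.
An 18-state machine:
          a    b  
>  q0     q1   q2 
   q1     q3   q2 
   q2     q4   q5 
   q3     q3   q6 
   q4     q6   q5 
   q5     q7   q8 
   q6     q6   q9 
   q7     q9   q8 
   q8    q10  q11 
   q9     q9  q12 
   q10   q12  q11 
 * q11   q13  q14 
   q12   q12  q15 
 * q13   q15  q14 
 * q14   q16  q14 
   q15   q15  q17 
 * q16   q17  q14 
   q17   q17  q17 
(> = start, * = accepting)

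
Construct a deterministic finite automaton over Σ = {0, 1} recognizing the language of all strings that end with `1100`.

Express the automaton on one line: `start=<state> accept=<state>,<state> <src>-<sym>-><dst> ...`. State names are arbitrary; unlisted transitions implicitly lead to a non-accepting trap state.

Let each state record the length of the longest suffix of the input read so far that is also a prefix of `1100`. s1 means the last symbol is `1`; s2 means the last 2 symbols are `11`; s3 means the last 3 symbols are `110`; s4 means the last 4 symbols are `1100`. Accept only at s4, where the string currently ends in `1100`.
        0   1  
>  s0   s0  s1 
   s1   s0  s2 
   s2   s3  s2 
   s3   s4  s1 
 * s4   s0  s1 
(> = start, * = accepting)

start=s0 accept=s4 s0-0->s0 s0-1->s1 s1-0->s0 s1-1->s2 s2-0->s3 s2-1->s2 s3-0->s4 s3-1->s1 s4-0->s0 s4-1->s1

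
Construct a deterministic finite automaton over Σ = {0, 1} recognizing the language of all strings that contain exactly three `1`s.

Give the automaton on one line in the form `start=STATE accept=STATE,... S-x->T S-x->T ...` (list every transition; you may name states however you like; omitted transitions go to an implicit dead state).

Only the number of `1`s matters, and only up to 4. Make a chain q0 → q1 → q2 → q3 → q4 advanced by each `1` (with q4 absorbing); every other symbol self-loops. The accepting set is {q3}.
A 5-state machine:
        0   1  
>  q0   q0  q1 
   q1   q1  q2 
   q2   q2  q3 
 * q3   q3  q4 
   q4   q4  q4 
(> = start, * = accepting)

start=q0 accept=q3 q0-0->q0 q0-1->q1 q1-0->q1 q1-1->q2 q2-0->q2 q2-1->q3 q3-0->q3 q3-1->q4 q4-0->q4 q4-1->q4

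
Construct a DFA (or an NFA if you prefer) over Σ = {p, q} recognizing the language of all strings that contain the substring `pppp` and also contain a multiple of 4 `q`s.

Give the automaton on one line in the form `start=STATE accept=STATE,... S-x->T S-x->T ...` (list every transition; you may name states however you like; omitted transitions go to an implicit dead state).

start=A accept=K A-p->B A-q->C B-p->D B-q->C C-p->E C-q->F D-p->G D-q->C E-p->H E-q->F F-p->I F-q->J G-p->K G-q->C H-p->L H-q->F I-p->M I-q->J J-p->N J-q->A K-p->K K-q->O L-p->O L-q->F M-p->P M-q->J N-p->Q N-q->A O-p->O O-q->R P-p->R P-q->J Q-p->S Q-q->A R-p->R R-q->T S-p->T S-q->A T-p->T T-q->K

Handle the two conditions separately and then intersect. One (5 states) tracks whether and how much of `pppp` has been seen; the other (4 states) tracks the count of `q`s modulo 4. Each combined state is a pair, one component from each; accept when both components accept.
20 states suffice.
       p  q 
>  A   B  C 
   B   D  C 
   C   E  F 
   D   G  C 
   E   H  F 
   F   I  J 
   G   K  C 
   H   L  F 
   I   M  J 
   J   N  A 
 * K   K  O 
   L   O  F 
   M   P  J 
   N   Q  A 
   O   O  R 
   P   R  J 
   Q   S  A 
   R   R  T 
   S   T  A 
   T   T  K 
(> = start, * = accepting)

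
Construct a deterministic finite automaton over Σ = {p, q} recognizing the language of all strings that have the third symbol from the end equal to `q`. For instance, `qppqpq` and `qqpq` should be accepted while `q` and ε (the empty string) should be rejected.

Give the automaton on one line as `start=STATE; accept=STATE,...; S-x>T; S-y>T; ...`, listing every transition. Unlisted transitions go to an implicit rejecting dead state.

start=S0; accept=S11,S12,S13,S14; S0-p>S1; S0-q>S2; S1-p>S3; S1-q>S4; S2-p>S5; S2-q>S6; S3-p>S7; S3-q>S8; S4-p>S9; S4-q>S10; S5-p>S11; S5-q>S12; S6-p>S13; S6-q>S14; S7-p>S7; S7-q>S8; S8-p>S9; S8-q>S10; S9-p>S11; S9-q>S12; S10-p>S13; S10-q>S14; S11-p>S7; S11-q>S8; S12-p>S9; S12-q>S10; S13-p>S11; S13-q>S12; S14-p>S13; S14-q>S14

A DFA must remember the last 3 symbols (since which symbol is third-to-last isn't known until the input ends). Use one state per possible window of the last ≤3 symbols; accept from those whose window starts with `q`.
15 states suffice.
          p    q  
>  S0     S1   S2 
   S1     S3   S4 
   S2     S5   S6 
   S3     S7   S8 
   S4     S9  S10 
   S5    S11  S12 
   S6    S13  S14 
   S7     S7   S8 
   S8     S9  S10 
   S9    S11  S12 
   S10   S13  S14 
 * S11    S7   S8 
 * S12    S9  S10 
 * S13   S11  S12 
 * S14   S13  S14 
(> = start, * = accepting)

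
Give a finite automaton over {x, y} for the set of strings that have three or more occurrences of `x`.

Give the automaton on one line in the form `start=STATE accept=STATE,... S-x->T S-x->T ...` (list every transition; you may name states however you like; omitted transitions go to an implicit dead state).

Only the number of `x`s matters, and only up to 4. Make a chain q0 → q1 → q2 → q3 → q4 advanced by each `x` (with q4 absorbing); every other symbol self-loops. The accepting set is {q3, q4}.
A 5-state machine:
        x   y  
>  q0   q1  q0 
   q1   q2  q1 
   q2   q3  q2 
 * q3   q4  q3 
 * q4   q4  q4 
(> = start, * = accepting)

start=q0 accept=q3,q4 q0-x->q1 q0-y->q0 q1-x->q2 q1-y->q1 q2-x->q3 q2-y->q2 q3-x->q4 q3-y->q3 q4-x->q4 q4-y->q4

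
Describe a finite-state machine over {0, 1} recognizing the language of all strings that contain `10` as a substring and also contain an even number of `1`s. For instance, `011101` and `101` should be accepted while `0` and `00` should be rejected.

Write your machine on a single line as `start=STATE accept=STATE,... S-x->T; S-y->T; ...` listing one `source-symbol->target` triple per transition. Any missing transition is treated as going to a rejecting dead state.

start=q0; accept=q4; q0-0->q0; q0-1->q1; q1-0->q2; q1-1->q3; q2-0->q2; q2-1->q4; q3-0->q4; q3-1->q1; q4-0->q4; q4-1->q2

Run two small machines in parallel and take their product. The first has 3 states tracking whether and how much of `10` has been seen; the second has 2 states tracking the count of `1`s modulo 2. A product state is a pair (one from each), accepting exactly when both do.
        0   1  
>  q0   q0  q1 
   q1   q2  q3 
   q2   q2  q4 
   q3   q4  q1 
 * q4   q4  q2 
(> = start, * = accepting)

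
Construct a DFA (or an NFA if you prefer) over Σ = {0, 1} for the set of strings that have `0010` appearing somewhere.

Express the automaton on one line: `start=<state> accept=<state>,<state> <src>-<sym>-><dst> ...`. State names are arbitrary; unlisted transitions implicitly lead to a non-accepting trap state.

start=A accept=E A-0->B A-1->A B-0->C B-1->A C-0->C C-1->D D-0->E D-1->A E-0->E E-1->E

States A..D record the length of the longest prefix of `0010` that matches the current input suffix. Reaching E means `0010` has been seen, and we stay there forever. Accept from E.
With 5 states:
       0  1 
>  A   B  A 
   B   C  A 
   C   C  D 
   D   E  A 
 * E   E  E 
(> = start, * = accepting)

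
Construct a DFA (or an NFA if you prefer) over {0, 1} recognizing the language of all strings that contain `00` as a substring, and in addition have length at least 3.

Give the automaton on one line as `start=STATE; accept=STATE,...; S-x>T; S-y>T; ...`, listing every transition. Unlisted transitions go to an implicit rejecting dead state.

Build one automaton per condition and run them in lockstep. The first has 3 states tracking whether and how much of `00` has been seen; the second has 5 states tracking the input length, saturating at 4. A product state is a pair (one from each), accepting exactly when both do. Minimizing collapses redundant product states.
With 6 states:
        0   1  
>  S0   S1  S2 
   S1   S3  S2 
   S2   S4  S2 
   S3   S5  S5 
   S4   S5  S2 
 * S5   S5  S5 
(> = start, * = accepting)

start=S0; accept=S5; S0-0>S1; S0-1>S2; S1-0>S3; S1-1>S2; S2-0>S4; S2-1>S2; S3-0>S5; S3-1>S5; S4-0>S5; S4-1>S2; S5-0>S5; S5-1>S5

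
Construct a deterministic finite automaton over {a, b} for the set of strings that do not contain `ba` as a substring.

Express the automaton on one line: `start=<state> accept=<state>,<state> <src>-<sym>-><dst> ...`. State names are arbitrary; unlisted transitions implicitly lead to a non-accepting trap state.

Track partial matches of the forbidden pattern `ba`. State s2 is a dead state reached once `ba` has occurred; every other state accepts. s0 means no part of `ba` is currently matched.
        a   b  
>* s0   s0  s1 
 * s1   s2  s1 
   s2   s2  s2 
(> = start, * = accepting)

start=s0 accept=s0,s1 s0-a->s0 s0-b->s1 s1-a->s2 s1-b->s1 s2-a->s2 s2-b->s2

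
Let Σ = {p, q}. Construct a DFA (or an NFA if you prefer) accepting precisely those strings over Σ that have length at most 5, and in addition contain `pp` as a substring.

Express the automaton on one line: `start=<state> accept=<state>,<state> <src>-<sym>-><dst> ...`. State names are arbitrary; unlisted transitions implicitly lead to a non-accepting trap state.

start=s0 accept=s3,s6,s9,s12 s0-p->s1 s0-q->s2 s1-p->s3 s1-q->s4 s2-p->s5 s2-q->s4 s3-p->s6 s3-q->s6 s4-p->s7 s4-q->s8 s5-p->s6 s5-q->s8 s6-p->s9 s6-q->s9 s7-p->s9 s7-q->s10 s8-p->s11 s8-q->s10 s9-p->s12 s9-q->s12 s10-p->s13 s10-q->s14 s11-p->s12 s11-q->s14 s12-p->s15 s12-q->s15 s13-p->s15 s13-q->s16 s14-p->s17 s14-q->s16 s15-p->s15 s15-q->s15 s16-p->s17 s16-q->s16 s17-p->s15 s17-q->s16

Build one automaton per condition and run them in lockstep. The first has 7 states tracking the input length, saturating at 6; the second has 3 states tracking whether and how much of `pp` has been seen. A product state is a pair (one from each), accepting exactly when both do.
          p    q  
>  s0     s1   s2 
   s1     s3   s4 
   s2     s5   s4 
 * s3     s6   s6 
   s4     s7   s8 
   s5     s6   s8 
 * s6     s9   s9 
   s7     s9  s10 
   s8    s11  s10 
 * s9    s12  s12 
   s10   s13  s14 
   s11   s12  s14 
 * s12   s15  s15 
   s13   s15  s16 
   s14   s17  s16 
   s15   s15  s15 
   s16   s17  s16 
   s17   s15  s16 
(> = start, * = accepting)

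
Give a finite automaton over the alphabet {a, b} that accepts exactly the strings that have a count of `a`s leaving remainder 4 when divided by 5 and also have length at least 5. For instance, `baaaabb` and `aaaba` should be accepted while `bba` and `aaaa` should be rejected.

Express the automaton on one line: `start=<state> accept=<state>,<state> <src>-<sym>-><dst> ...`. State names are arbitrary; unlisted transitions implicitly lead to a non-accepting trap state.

start=S0 accept=S9 S0-a->S1 S0-b->S2 S1-a->S3 S1-b->S4 S2-a->S4 S2-b->S2 S3-a->S5 S3-b->S6 S4-a->S6 S4-b->S4 S5-a->S7 S5-b->S8 S6-a->S8 S6-b->S6 S7-a->S2 S7-b->S9 S8-a->S9 S8-b->S8 S9-a->S2 S9-b->S9

Handle the two conditions separately and then intersect. One (5 states) tracks the count of `a`s modulo 5; the other (7 states) tracks the input length, saturating at 6. Each combined state is a pair, one component from each; accept when both components accept. Minimizing collapses redundant product states.
10 states suffice.
        a   b  
>  S0   S1  S2 
   S1   S3  S4 
   S2   S4  S2 
   S3   S5  S6 
   S4   S6  S4 
   S5   S7  S8 
   S6   S8  S6 
   S7   S2  S9 
   S8   S9  S8 
 * S9   S2  S9 
(> = start, * = accepting)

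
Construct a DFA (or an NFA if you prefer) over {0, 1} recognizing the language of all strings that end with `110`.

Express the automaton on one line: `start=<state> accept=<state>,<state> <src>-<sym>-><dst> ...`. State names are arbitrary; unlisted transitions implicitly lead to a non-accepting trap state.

start=A accept=D A-0->A A-1->B B-0->A B-1->C C-0->D C-1->C D-0->A D-1->B

Let each state record the length of the longest suffix of the input read so far that is also a prefix of `110`. B means the last symbol is `1`; C means the last 2 symbols are `11`; D means the last 3 symbols are `110`. Accept only at D, where the string currently ends in `110`.
A 4-state machine:
       0  1 
>  A   A  B 
   B   A  C 
   C   D  C 
 * D   A  B 
(> = start, * = accepting)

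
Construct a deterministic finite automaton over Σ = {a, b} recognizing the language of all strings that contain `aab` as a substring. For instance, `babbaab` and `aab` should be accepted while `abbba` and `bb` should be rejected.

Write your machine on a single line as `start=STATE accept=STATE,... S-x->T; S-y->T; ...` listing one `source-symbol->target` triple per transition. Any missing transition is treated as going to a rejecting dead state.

start=q0; accept=q3; q0-a->q1; q0-b->q0; q1-a->q2; q1-b->q0; q2-a->q2; q2-b->q3; q3-a->q3; q3-b->q3

Track how much of `aab` has been matched so far: state q0 is no progress, q3 is the absorbing accept state reached once `aab` has occurred. Intermediate states record partial matches; on a mismatch, fall back to the longest reusable overlap.
With 4 states:
        a   b  
>  q0   q1  q0 
   q1   q2  q0 
   q2   q2  q3 
 * q3   q3  q3 
(> = start, * = accepting)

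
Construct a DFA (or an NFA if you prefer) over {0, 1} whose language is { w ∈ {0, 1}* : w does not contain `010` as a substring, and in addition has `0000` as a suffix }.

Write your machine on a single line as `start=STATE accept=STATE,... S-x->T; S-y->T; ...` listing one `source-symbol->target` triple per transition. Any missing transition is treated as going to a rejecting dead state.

Run two small machines in parallel and take their product. The first has 4 states tracking partial matches of the forbidden pattern `010`; the second has 5 states tracking how much of the suffix `0000` has currently been matched. A product state is a pair (one from each), accepting exactly when both do. Equivalent product states are then merged.
A 7-state machine:
        0   1  
>  S0   S1  S0 
   S1   S2  S3 
   S2   S4  S3 
   S3   S5  S0 
   S4   S6  S3 
   S5   S5  S5 
 * S6   S6  S3 
(> = start, * = accepting)

start=S0; accept=S6; S0-0->S1; S0-1->S0; S1-0->S2; S1-1->S3; S2-0->S4; S2-1->S3; S3-0->S5; S3-1->S0; S4-0->S6; S4-1->S3; S5-0->S5; S5-1->S5; S6-0->S6; S6-1->S3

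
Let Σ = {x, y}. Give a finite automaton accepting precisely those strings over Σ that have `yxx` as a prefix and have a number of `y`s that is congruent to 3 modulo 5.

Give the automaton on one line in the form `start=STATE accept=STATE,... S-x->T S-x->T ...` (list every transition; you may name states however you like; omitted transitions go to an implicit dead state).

start=q0 accept=q10 q0-x->q1 q0-y->q2 q1-x->q1 q1-y->q3 q2-x->q4 q2-y->q5 q3-x->q3 q3-y->q5 q4-x->q6 q4-y->q5 q5-x->q5 q5-y->q7 q6-x->q6 q6-y->q8 q7-x->q7 q7-y->q9 q8-x->q8 q8-y->q10 q9-x->q9 q9-y->q1 q10-x->q10 q10-y->q11 q11-x->q11 q11-y->q12 q12-x->q12 q12-y->q6

Handle the two conditions separately and then intersect. One (5 states) tracks whether the input so far still matches the prefix `yxx`; the other (5 states) tracks the count of `y`s modulo 5. Each combined state is a pair, one component from each; accept when both components accept.
With 13 states:
          x    y  
>  q0     q1   q2 
   q1     q1   q3 
   q2     q4   q5 
   q3     q3   q5 
   q4     q6   q5 
   q5     q5   q7 
   q6     q6   q8 
   q7     q7   q9 
   q8     q8  q10 
   q9     q9   q1 
 * q10   q10  q11 
   q11   q11  q12 
   q12   q12   q6 
(> = start, * = accepting)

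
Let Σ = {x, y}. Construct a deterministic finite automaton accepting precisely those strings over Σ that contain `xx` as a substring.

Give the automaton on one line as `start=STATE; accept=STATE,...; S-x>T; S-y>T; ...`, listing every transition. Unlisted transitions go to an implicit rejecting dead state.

States q0..q1 record the length of the longest prefix of `xx` that matches the current input suffix. Reaching q2 means `xx` has been seen, and we stay there forever. Accept from q2.
A 3-state machine:
        x   y  
>  q0   q1  q0 
   q1   q2  q0 
 * q2   q2  q2 
(> = start, * = accepting)

start=q0; accept=q2; q0-x>q1; q0-y>q0; q1-x>q2; q1-y>q0; q2-x>q2; q2-y>q2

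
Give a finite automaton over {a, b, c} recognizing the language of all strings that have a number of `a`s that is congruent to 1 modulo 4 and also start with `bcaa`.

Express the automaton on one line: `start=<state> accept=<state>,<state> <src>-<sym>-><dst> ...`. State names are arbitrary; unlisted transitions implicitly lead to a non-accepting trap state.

start=q0 accept=q8 q0-a->q1 q0-b->q2 q0-c->q1 q1-a->q1 q1-b->q1 q1-c->q1 q2-a->q1 q2-b->q1 q2-c->q3 q3-a->q4 q3-b->q1 q3-c->q1 q4-a->q5 q4-b->q1 q4-c->q1 q5-a->q6 q5-b->q5 q5-c->q5 q6-a->q7 q6-b->q6 q6-c->q6 q7-a->q8 q7-b->q7 q7-c->q7 q8-a->q5 q8-b->q8 q8-c->q8

Build one automaton per condition and run them in lockstep. One (4 states) tracks the count of `a`s modulo 4; the other (6 states) tracks whether the input so far still matches the prefix `bcaa`. Each combined state is a pair, one component from each; accept when both components accept. Minimizing collapses redundant product states.
A 9-state machine:
        a   b   c  
>  q0   q1  q2  q1 
   q1   q1  q1  q1 
   q2   q1  q1  q3 
   q3   q4  q1  q1 
   q4   q5  q1  q1 
   q5   q6  q5  q5 
   q6   q7  q6  q6 
   q7   q8  q7  q7 
 * q8   q5  q8  q8 
(> = start, * = accepting)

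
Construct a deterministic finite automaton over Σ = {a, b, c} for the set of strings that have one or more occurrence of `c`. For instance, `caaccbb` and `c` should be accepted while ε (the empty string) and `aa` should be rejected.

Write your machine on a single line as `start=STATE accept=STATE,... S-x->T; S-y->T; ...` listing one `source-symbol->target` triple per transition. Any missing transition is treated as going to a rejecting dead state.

start=q0; accept=q1,q2; q0-a->q0; q0-b->q0; q0-c->q1; q1-a->q1; q1-b->q1; q1-c->q2; q2-a->q2; q2-b->q2; q2-c->q2

Count `c`s, saturating at 2: state q0 means no `c` yet, q1 means one `c` seen, q2 means more than one. Each `c` increments (capped at q2); other symbols loop. Accept from {q1, q2}.
With 3 states:
        a   b   c  
>  q0   q0  q0  q1 
 * q1   q1  q1  q2 
 * q2   q2  q2  q2 
(> = start, * = accepting)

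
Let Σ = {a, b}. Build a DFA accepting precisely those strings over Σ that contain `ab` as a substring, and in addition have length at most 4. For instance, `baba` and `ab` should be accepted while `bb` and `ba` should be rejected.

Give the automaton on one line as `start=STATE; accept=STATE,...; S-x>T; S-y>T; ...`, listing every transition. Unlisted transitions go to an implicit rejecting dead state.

start=s0; accept=s4,s7,s10; s0-a>s1; s0-b>s2; s1-a>s3; s1-b>s4; s2-a>s3; s2-b>s5; s3-a>s6; s3-b>s7; s4-a>s7; s4-b>s7; s5-a>s6; s5-b>s8; s6-a>s9; s6-b>s10; s7-a>s10; s7-b>s10; s8-a>s9; s8-b>s11; s9-a>s12; s9-b>s13; s10-a>s13; s10-b>s13; s11-a>s12; s11-b>s14; s12-a>s12; s12-b>s13; s13-a>s13; s13-b>s13; s14-a>s12; s14-b>s14

Build one automaton per condition and run them in lockstep. The first has 3 states tracking whether and how much of `ab` has been seen; the second has 6 states tracking the input length, saturating at 5. A product state is a pair (one from each), accepting exactly when both do.
A 15-state machine:
          a    b  
>  s0     s1   s2 
   s1     s3   s4 
   s2     s3   s5 
   s3     s6   s7 
 * s4     s7   s7 
   s5     s6   s8 
   s6     s9  s10 
 * s7    s10  s10 
   s8     s9  s11 
   s9    s12  s13 
 * s10   s13  s13 
   s11   s12  s14 
   s12   s12  s13 
   s13   s13  s13 
   s14   s12  s14 
(> = start, * = accepting)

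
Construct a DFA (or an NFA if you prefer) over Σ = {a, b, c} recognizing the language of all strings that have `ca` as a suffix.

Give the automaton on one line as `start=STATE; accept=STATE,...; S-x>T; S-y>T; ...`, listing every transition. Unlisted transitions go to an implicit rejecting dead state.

Remember how much of `ca` the current input suffix matches. State q0 means no match yet; q1 means the last symbol is `c`; q2 means the last 2 symbols are `ca`. Only q2 accepts. On a mismatch, fall back to the longest proper suffix that is still a prefix of `ca`.
A 3-state machine:
        a   b   c  
>  q0   q0  q0  q1 
   q1   q2  q0  q1 
 * q2   q0  q0  q1 
(> = start, * = accepting)

start=q0; accept=q2; q0-a>q0; q0-b>q0; q0-c>q1; q1-a>q2; q1-b>q0; q1-c>q1; q2-a>q0; q2-b>q0; q2-c>q1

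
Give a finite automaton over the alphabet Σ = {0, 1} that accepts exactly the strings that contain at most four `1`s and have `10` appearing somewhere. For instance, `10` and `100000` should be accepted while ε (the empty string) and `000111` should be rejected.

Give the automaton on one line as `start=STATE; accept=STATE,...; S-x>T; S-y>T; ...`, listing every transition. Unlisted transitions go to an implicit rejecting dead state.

start=q0; accept=q2,q4,q6,q8; q0-0>q0; q0-1>q1; q1-0>q2; q1-1>q3; q2-0>q2; q2-1>q4; q3-0>q4; q3-1>q5; q4-0>q4; q4-1>q6; q5-0>q6; q5-1>q7; q6-0>q6; q6-1>q8; q7-0>q8; q7-1>q9; q8-0>q8; q8-1>q9; q9-0>q9; q9-1>q9

Build one automaton per condition and run them in lockstep. One (6 states) tracks the count of `1`s, saturating at 5; the other (3 states) tracks whether and how much of `10` has been seen. Each combined state is a pair, one component from each; accept when both components accept. Equivalent product states are then merged.
With 10 states:
        0   1  
>  q0   q0  q1 
   q1   q2  q3 
 * q2   q2  q4 
   q3   q4  q5 
 * q4   q4  q6 
   q5   q6  q7 
 * q6   q6  q8 
   q7   q8  q9 
 * q8   q8  q9 
   q9   q9  q9 
(> = start, * = accepting)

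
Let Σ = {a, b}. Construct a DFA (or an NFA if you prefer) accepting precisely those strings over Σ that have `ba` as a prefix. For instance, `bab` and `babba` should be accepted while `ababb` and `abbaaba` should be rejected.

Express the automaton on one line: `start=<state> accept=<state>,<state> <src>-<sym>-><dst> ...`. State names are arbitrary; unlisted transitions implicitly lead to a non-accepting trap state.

Check the first 2 symbols one by one: S0 through S1 record how many have matched `ba` so far; any wrong symbol goes to the dead state S3. After all 2 match we enter the accepting sink S2.
With 4 states:
        a   b  
>  S0   S3  S1 
   S1   S2  S3 
 * S2   S2  S2 
   S3   S3  S3 
(> = start, * = accepting)

start=S0 accept=S2 S0-a->S3 S0-b->S1 S1-a->S2 S1-b->S3 S2-a->S2 S2-b->S2 S3-a->S3 S3-b->S3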